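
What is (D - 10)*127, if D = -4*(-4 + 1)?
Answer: 254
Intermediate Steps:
D = 12 (D = -4*(-3) = 12)
(D - 10)*127 = (12 - 10)*127 = 2*127 = 254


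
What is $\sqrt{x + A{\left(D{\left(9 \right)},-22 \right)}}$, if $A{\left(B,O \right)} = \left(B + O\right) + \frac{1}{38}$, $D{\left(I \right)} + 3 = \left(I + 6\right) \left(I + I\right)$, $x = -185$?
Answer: $\frac{\sqrt{86678}}{38} \approx 7.7477$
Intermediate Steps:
$D{\left(I \right)} = -3 + 2 I \left(6 + I\right)$ ($D{\left(I \right)} = -3 + \left(I + 6\right) \left(I + I\right) = -3 + \left(6 + I\right) 2 I = -3 + 2 I \left(6 + I\right)$)
$A{\left(B,O \right)} = \frac{1}{38} + B + O$ ($A{\left(B,O \right)} = \left(B + O\right) + \frac{1}{38} = \frac{1}{38} + B + O$)
$\sqrt{x + A{\left(D{\left(9 \right)},-22 \right)}} = \sqrt{-185 + \left(\frac{1}{38} + \left(-3 + 2 \cdot 9^{2} + 12 \cdot 9\right) - 22\right)} = \sqrt{-185 + \left(\frac{1}{38} + \left(-3 + 2 \cdot 81 + 108\right) - 22\right)} = \sqrt{-185 + \left(\frac{1}{38} + \left(-3 + 162 + 108\right) - 22\right)} = \sqrt{-185 + \left(\frac{1}{38} + 267 - 22\right)} = \sqrt{-185 + \frac{9311}{38}} = \sqrt{\frac{2281}{38}} = \frac{\sqrt{86678}}{38}$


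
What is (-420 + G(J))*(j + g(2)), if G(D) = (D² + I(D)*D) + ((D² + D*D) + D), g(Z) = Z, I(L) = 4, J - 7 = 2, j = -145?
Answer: 18876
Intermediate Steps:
J = 9 (J = 7 + 2 = 9)
G(D) = 3*D² + 5*D (G(D) = (D² + 4*D) + ((D² + D*D) + D) = (D² + 4*D) + ((D² + D²) + D) = (D² + 4*D) + (2*D² + D) = (D² + 4*D) + (D + 2*D²) = 3*D² + 5*D)
(-420 + G(J))*(j + g(2)) = (-420 + 9*(5 + 3*9))*(-145 + 2) = (-420 + 9*(5 + 27))*(-143) = (-420 + 9*32)*(-143) = (-420 + 288)*(-143) = -132*(-143) = 18876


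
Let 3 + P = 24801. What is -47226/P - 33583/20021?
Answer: -296383830/82746793 ≈ -3.5818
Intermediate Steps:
P = 24798 (P = -3 + 24801 = 24798)
-47226/P - 33583/20021 = -47226/24798 - 33583/20021 = -47226*1/24798 - 33583*1/20021 = -7871/4133 - 33583/20021 = -296383830/82746793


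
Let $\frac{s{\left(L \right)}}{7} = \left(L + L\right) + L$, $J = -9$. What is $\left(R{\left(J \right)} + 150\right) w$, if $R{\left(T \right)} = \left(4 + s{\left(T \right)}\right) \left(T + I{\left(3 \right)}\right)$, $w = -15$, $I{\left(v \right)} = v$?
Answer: $-18900$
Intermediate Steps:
$s{\left(L \right)} = 21 L$ ($s{\left(L \right)} = 7 \left(\left(L + L\right) + L\right) = 7 \left(2 L + L\right) = 7 \cdot 3 L = 21 L$)
$R{\left(T \right)} = \left(3 + T\right) \left(4 + 21 T\right)$ ($R{\left(T \right)} = \left(4 + 21 T\right) \left(T + 3\right) = \left(4 + 21 T\right) \left(3 + T\right) = \left(3 + T\right) \left(4 + 21 T\right)$)
$\left(R{\left(J \right)} + 150\right) w = \left(\left(12 + 21 \left(-9\right)^{2} + 67 \left(-9\right)\right) + 150\right) \left(-15\right) = \left(\left(12 + 21 \cdot 81 - 603\right) + 150\right) \left(-15\right) = \left(\left(12 + 1701 - 603\right) + 150\right) \left(-15\right) = \left(1110 + 150\right) \left(-15\right) = 1260 \left(-15\right) = -18900$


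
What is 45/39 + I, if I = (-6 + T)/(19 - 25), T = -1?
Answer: 181/78 ≈ 2.3205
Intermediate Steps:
I = 7/6 (I = (-6 - 1)/(19 - 25) = -7/(-6) = -7*(-⅙) = 7/6 ≈ 1.1667)
45/39 + I = 45/39 + 7/6 = (1/39)*45 + 7/6 = 15/13 + 7/6 = 181/78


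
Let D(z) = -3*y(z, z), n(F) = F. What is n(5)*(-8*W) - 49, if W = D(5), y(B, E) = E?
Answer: 551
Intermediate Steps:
D(z) = -3*z
W = -15 (W = -3*5 = -15)
n(5)*(-8*W) - 49 = 5*(-8*(-15)) - 49 = 5*120 - 49 = 600 - 49 = 551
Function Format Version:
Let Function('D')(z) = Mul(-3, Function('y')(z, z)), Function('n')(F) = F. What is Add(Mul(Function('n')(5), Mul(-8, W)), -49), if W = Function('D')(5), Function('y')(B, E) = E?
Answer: 551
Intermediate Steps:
Function('D')(z) = Mul(-3, z)
W = -15 (W = Mul(-3, 5) = -15)
Add(Mul(Function('n')(5), Mul(-8, W)), -49) = Add(Mul(5, Mul(-8, -15)), -49) = Add(Mul(5, 120), -49) = Add(600, -49) = 551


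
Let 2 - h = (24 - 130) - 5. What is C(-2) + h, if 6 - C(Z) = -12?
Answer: 131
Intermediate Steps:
C(Z) = 18 (C(Z) = 6 - 1*(-12) = 6 + 12 = 18)
h = 113 (h = 2 - ((24 - 130) - 5) = 2 - (-106 - 5) = 2 - 1*(-111) = 2 + 111 = 113)
C(-2) + h = 18 + 113 = 131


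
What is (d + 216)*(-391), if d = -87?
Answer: -50439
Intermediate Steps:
(d + 216)*(-391) = (-87 + 216)*(-391) = 129*(-391) = -50439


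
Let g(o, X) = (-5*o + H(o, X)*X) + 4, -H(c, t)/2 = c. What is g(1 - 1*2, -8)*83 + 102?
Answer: -479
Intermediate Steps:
H(c, t) = -2*c
g(o, X) = 4 - 5*o - 2*X*o (g(o, X) = (-5*o + (-2*o)*X) + 4 = (-5*o - 2*X*o) + 4 = 4 - 5*o - 2*X*o)
g(1 - 1*2, -8)*83 + 102 = (4 - 5*(1 - 1*2) - 2*(-8)*(1 - 1*2))*83 + 102 = (4 - 5*(1 - 2) - 2*(-8)*(1 - 2))*83 + 102 = (4 - 5*(-1) - 2*(-8)*(-1))*83 + 102 = (4 + 5 - 16)*83 + 102 = -7*83 + 102 = -581 + 102 = -479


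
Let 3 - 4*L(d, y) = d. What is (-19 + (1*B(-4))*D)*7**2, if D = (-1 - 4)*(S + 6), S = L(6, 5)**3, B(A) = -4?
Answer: 72569/16 ≈ 4535.6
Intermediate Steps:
L(d, y) = 3/4 - d/4
S = -27/64 (S = (3/4 - 1/4*6)**3 = (3/4 - 3/2)**3 = (-3/4)**3 = -27/64 ≈ -0.42188)
D = -1785/64 (D = (-1 - 4)*(-27/64 + 6) = -5*357/64 = -1785/64 ≈ -27.891)
(-19 + (1*B(-4))*D)*7**2 = (-19 + (1*(-4))*(-1785/64))*7**2 = (-19 - 4*(-1785/64))*49 = (-19 + 1785/16)*49 = (1481/16)*49 = 72569/16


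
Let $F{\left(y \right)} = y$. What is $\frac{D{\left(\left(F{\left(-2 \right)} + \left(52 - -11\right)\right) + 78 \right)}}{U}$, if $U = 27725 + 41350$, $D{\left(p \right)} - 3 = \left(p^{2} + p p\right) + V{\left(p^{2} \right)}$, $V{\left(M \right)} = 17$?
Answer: $\frac{38662}{69075} \approx 0.55971$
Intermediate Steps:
$D{\left(p \right)} = 20 + 2 p^{2}$ ($D{\left(p \right)} = 3 + \left(\left(p^{2} + p p\right) + 17\right) = 3 + \left(\left(p^{2} + p^{2}\right) + 17\right) = 3 + \left(2 p^{2} + 17\right) = 3 + \left(17 + 2 p^{2}\right) = 20 + 2 p^{2}$)
$U = 69075$
$\frac{D{\left(\left(F{\left(-2 \right)} + \left(52 - -11\right)\right) + 78 \right)}}{U} = \frac{20 + 2 \left(\left(-2 + \left(52 - -11\right)\right) + 78\right)^{2}}{69075} = \left(20 + 2 \left(\left(-2 + \left(52 + 11\right)\right) + 78\right)^{2}\right) \frac{1}{69075} = \left(20 + 2 \left(\left(-2 + 63\right) + 78\right)^{2}\right) \frac{1}{69075} = \left(20 + 2 \left(61 + 78\right)^{2}\right) \frac{1}{69075} = \left(20 + 2 \cdot 139^{2}\right) \frac{1}{69075} = \left(20 + 2 \cdot 19321\right) \frac{1}{69075} = \left(20 + 38642\right) \frac{1}{69075} = 38662 \cdot \frac{1}{69075} = \frac{38662}{69075}$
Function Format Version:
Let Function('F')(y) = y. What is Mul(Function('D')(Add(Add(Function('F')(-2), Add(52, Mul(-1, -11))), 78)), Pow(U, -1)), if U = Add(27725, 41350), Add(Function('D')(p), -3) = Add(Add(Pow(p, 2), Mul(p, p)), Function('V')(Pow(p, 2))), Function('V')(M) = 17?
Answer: Rational(38662, 69075) ≈ 0.55971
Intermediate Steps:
Function('D')(p) = Add(20, Mul(2, Pow(p, 2))) (Function('D')(p) = Add(3, Add(Add(Pow(p, 2), Mul(p, p)), 17)) = Add(3, Add(Add(Pow(p, 2), Pow(p, 2)), 17)) = Add(3, Add(Mul(2, Pow(p, 2)), 17)) = Add(3, Add(17, Mul(2, Pow(p, 2)))) = Add(20, Mul(2, Pow(p, 2))))
U = 69075
Mul(Function('D')(Add(Add(Function('F')(-2), Add(52, Mul(-1, -11))), 78)), Pow(U, -1)) = Mul(Add(20, Mul(2, Pow(Add(Add(-2, Add(52, Mul(-1, -11))), 78), 2))), Pow(69075, -1)) = Mul(Add(20, Mul(2, Pow(Add(Add(-2, Add(52, 11)), 78), 2))), Rational(1, 69075)) = Mul(Add(20, Mul(2, Pow(Add(Add(-2, 63), 78), 2))), Rational(1, 69075)) = Mul(Add(20, Mul(2, Pow(Add(61, 78), 2))), Rational(1, 69075)) = Mul(Add(20, Mul(2, Pow(139, 2))), Rational(1, 69075)) = Mul(Add(20, Mul(2, 19321)), Rational(1, 69075)) = Mul(Add(20, 38642), Rational(1, 69075)) = Mul(38662, Rational(1, 69075)) = Rational(38662, 69075)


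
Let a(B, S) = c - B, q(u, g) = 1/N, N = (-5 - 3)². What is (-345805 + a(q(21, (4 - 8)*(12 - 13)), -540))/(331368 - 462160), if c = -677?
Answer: 22174849/8370688 ≈ 2.6491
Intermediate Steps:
N = 64 (N = (-8)² = 64)
q(u, g) = 1/64
a(B, S) = -677 - B
(-345805 + a(q(21, (4 - 8)*(12 - 13)), -540))/(331368 - 462160) = (-345805 + (-677 - 1*1/64))/(331368 - 462160) = (-345805 + (-677 - 1/64))/(-130792) = (-345805 - 43329/64)*(-1/130792) = -22174849/64*(-1/130792) = 22174849/8370688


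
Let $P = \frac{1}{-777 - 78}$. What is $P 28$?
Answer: $- \frac{28}{855} \approx -0.032749$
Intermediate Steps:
$P = - \frac{1}{855}$ ($P = \frac{1}{-855} = - \frac{1}{855} \approx -0.0011696$)
$P 28 = \left(- \frac{1}{855}\right) 28 = - \frac{28}{855}$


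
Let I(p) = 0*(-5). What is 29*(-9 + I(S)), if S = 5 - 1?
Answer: -261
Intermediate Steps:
S = 4
I(p) = 0
29*(-9 + I(S)) = 29*(-9 + 0) = 29*(-9) = -261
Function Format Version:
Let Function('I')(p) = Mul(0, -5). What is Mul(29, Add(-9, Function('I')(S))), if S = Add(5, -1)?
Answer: -261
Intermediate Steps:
S = 4
Function('I')(p) = 0
Mul(29, Add(-9, Function('I')(S))) = Mul(29, Add(-9, 0)) = Mul(29, -9) = -261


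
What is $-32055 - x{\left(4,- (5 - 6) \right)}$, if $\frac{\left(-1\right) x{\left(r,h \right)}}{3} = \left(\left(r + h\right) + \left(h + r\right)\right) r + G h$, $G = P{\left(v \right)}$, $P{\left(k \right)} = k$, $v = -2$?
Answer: $-31941$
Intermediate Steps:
$G = -2$
$x{\left(r,h \right)} = 6 h - 3 r \left(2 h + 2 r\right)$ ($x{\left(r,h \right)} = - 3 \left(\left(\left(r + h\right) + \left(h + r\right)\right) r - 2 h\right) = - 3 \left(\left(\left(h + r\right) + \left(h + r\right)\right) r - 2 h\right) = - 3 \left(\left(2 h + 2 r\right) r - 2 h\right) = - 3 \left(r \left(2 h + 2 r\right) - 2 h\right) = - 3 \left(- 2 h + r \left(2 h + 2 r\right)\right) = 6 h - 3 r \left(2 h + 2 r\right)$)
$-32055 - x{\left(4,- (5 - 6) \right)} = -32055 - \left(- 6 \cdot 4^{2} + 6 \left(- (5 - 6)\right) - 6 \left(- (5 - 6)\right) 4\right) = -32055 - \left(\left(-6\right) 16 + 6 \left(\left(-1\right) \left(-1\right)\right) - 6 \left(\left(-1\right) \left(-1\right)\right) 4\right) = -32055 - \left(-96 + 6 \cdot 1 - 6 \cdot 4\right) = -32055 - \left(-96 + 6 - 24\right) = -32055 - -114 = -32055 + 114 = -31941$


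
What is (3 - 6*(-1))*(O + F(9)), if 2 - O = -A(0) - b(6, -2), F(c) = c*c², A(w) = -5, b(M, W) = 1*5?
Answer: 6579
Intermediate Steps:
b(M, W) = 5
F(c) = c³
O = 2 (O = 2 - (-1*(-5) - 1*5) = 2 - (5 - 5) = 2 - 1*0 = 2 + 0 = 2)
(3 - 6*(-1))*(O + F(9)) = (3 - 6*(-1))*(2 + 9³) = (3 + 6)*(2 + 729) = 9*731 = 6579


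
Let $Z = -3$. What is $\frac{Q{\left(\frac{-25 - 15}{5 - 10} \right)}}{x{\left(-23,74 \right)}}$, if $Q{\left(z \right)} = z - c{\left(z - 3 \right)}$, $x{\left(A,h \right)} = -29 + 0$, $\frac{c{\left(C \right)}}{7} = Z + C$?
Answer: $\frac{6}{29} \approx 0.2069$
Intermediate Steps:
$c{\left(C \right)} = -21 + 7 C$ ($c{\left(C \right)} = 7 \left(-3 + C\right) = -21 + 7 C$)
$x{\left(A,h \right)} = -29$
$Q{\left(z \right)} = 42 - 6 z$ ($Q{\left(z \right)} = z - \left(-21 + 7 \left(z - 3\right)\right) = z - \left(-21 + 7 \left(-3 + z\right)\right) = z - \left(-21 + \left(-21 + 7 z\right)\right) = z - \left(-42 + 7 z\right) = 42 - 6 z$)
$\frac{Q{\left(\frac{-25 - 15}{5 - 10} \right)}}{x{\left(-23,74 \right)}} = \frac{42 - 6 \frac{-25 - 15}{5 - 10}}{-29} = \left(42 - 6 \left(- \frac{40}{-5}\right)\right) \left(- \frac{1}{29}\right) = \left(42 - 6 \left(\left(-40\right) \left(- \frac{1}{5}\right)\right)\right) \left(- \frac{1}{29}\right) = \left(42 - 48\right) \left(- \frac{1}{29}\right) = \left(-6\right) \left(- \frac{1}{29}\right) = \frac{6}{29}$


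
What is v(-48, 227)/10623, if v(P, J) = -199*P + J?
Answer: 9779/10623 ≈ 0.92055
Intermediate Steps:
v(P, J) = J - 199*P
v(-48, 227)/10623 = (227 - 199*(-48))/10623 = (227 + 9552)*(1/10623) = 9779*(1/10623) = 9779/10623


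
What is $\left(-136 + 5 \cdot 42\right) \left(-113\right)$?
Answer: $-8362$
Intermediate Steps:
$\left(-136 + 5 \cdot 42\right) \left(-113\right) = \left(-136 + 210\right) \left(-113\right) = 74 \left(-113\right) = -8362$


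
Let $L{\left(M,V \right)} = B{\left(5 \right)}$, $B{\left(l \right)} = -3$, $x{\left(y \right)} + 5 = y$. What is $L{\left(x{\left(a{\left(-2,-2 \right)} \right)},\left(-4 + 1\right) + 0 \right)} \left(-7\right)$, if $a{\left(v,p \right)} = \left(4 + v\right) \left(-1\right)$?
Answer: $21$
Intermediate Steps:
$a{\left(v,p \right)} = -4 - v$
$x{\left(y \right)} = -5 + y$
$L{\left(M,V \right)} = -3$
$L{\left(x{\left(a{\left(-2,-2 \right)} \right)},\left(-4 + 1\right) + 0 \right)} \left(-7\right) = \left(-3\right) \left(-7\right) = 21$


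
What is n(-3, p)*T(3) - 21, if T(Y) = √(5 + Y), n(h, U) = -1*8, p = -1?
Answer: -21 - 16*√2 ≈ -43.627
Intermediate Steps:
n(h, U) = -8
n(-3, p)*T(3) - 21 = -8*√(5 + 3) - 21 = -16*√2 - 21 = -21 - 16*√2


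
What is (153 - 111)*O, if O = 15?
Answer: 630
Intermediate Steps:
(153 - 111)*O = (153 - 111)*15 = 42*15 = 630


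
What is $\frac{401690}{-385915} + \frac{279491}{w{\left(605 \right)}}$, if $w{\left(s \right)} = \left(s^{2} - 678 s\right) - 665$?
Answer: $- \frac{25173506393}{3460113890} \approx -7.2753$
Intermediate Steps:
$w{\left(s \right)} = -665 + s^{2} - 678 s$
$\frac{401690}{-385915} + \frac{279491}{w{\left(605 \right)}} = \frac{401690}{-385915} + \frac{279491}{-665 + 605^{2} - 410190} = 401690 \left(- \frac{1}{385915}\right) + \frac{279491}{-665 + 366025 - 410190} = - \frac{80338}{77183} + \frac{279491}{-44830} = - \frac{80338}{77183} + 279491 \left(- \frac{1}{44830}\right) = - \frac{80338}{77183} - \frac{279491}{44830} = - \frac{25173506393}{3460113890}$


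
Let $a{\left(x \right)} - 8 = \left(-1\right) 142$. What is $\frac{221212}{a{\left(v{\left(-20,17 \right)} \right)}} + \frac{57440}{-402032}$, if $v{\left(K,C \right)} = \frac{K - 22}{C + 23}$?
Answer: $- \frac{2779437492}{1683509} \approx -1651.0$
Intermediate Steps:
$v{\left(K,C \right)} = \frac{-22 + K}{23 + C}$
$a{\left(x \right)} = -134$ ($a{\left(x \right)} = 8 - 142 = -134$)
$\frac{221212}{a{\left(v{\left(-20,17 \right)} \right)}} + \frac{57440}{-402032} = \frac{221212}{-134} + \frac{57440}{-402032} = 221212 \left(- \frac{1}{134}\right) + 57440 \left(- \frac{1}{402032}\right) = - \frac{110606}{67} - \frac{3590}{25127} = - \frac{2779437492}{1683509}$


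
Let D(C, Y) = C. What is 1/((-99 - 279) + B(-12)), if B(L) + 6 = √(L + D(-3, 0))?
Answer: -128/49157 - I*√15/147471 ≈ -0.0026039 - 2.6263e-5*I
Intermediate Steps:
B(L) = -6 + √(-3 + L) (B(L) = -6 + √(L - 3) = -6 + √(-3 + L))
1/((-99 - 279) + B(-12)) = 1/((-99 - 279) + (-6 + √(-3 - 12))) = 1/(-378 + (-6 + √(-15))) = 1/(-378 + (-6 + I*√15)) = 1/(-384 + I*√15)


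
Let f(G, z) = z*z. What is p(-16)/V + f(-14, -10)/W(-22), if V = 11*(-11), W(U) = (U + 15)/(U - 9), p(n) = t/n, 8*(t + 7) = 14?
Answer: 24006253/54208 ≈ 442.85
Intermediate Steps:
t = -21/4 (t = -7 + (⅛)*14 = -7 + 7/4 = -21/4 ≈ -5.2500)
p(n) = -21/(4*n)
W(U) = (15 + U)/(-9 + U)
f(G, z) = z²
V = -121
p(-16)/V + f(-14, -10)/W(-22) = -21/4/(-16)/(-121) + (-10)²/(((15 - 22)/(-9 - 22))) = -21/4*(-1/16)*(-1/121) + 100/((-7/(-31))) = (21/64)*(-1/121) + 100/((-1/31*(-7))) = -21/7744 + 100/(7/31) = -21/7744 + 100*(31/7) = -21/7744 + 3100/7 = 24006253/54208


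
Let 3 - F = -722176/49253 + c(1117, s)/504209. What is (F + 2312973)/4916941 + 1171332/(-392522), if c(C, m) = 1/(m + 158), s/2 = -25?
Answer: -209869222284871687229231/83489978276728712899236 ≈ -2.5137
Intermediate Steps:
s = -50 (s = 2*(-25) = -50)
c(C, m) = 1/(158 + m)
F = 47371938043567/2682051034716 (F = 3 - (-722176/49253 + 1/((158 - 50)*504209)) = 3 - (-722176*1/49253 + (1/504209)/108) = 3 - (-722176/49253 + (1/108)*(1/504209)) = 3 - (-722176/49253 + 1/54454572) = 3 - 1*(-39325784939419/2682051034716) = 3 + 39325784939419/2682051034716 = 47371938043567/2682051034716 ≈ 17.663)
(F + 2312973)/4916941 + 1171332/(-392522) = (47371938043567/2682051034716 + 2312973)/4916941 + 1171332/(-392522) = (6203558999858214235/2682051034716)*(1/4916941) + 1171332*(-1/392522) = 6203558999858214235/13187486696687523756 - 585666/196261 = -209869222284871687229231/83489978276728712899236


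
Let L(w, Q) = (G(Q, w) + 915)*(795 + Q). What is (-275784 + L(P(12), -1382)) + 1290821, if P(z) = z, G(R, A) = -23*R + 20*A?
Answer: -18321330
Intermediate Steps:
L(w, Q) = (795 + Q)*(915 - 23*Q + 20*w) (L(w, Q) = ((-23*Q + 20*w) + 915)*(795 + Q) = (915 - 23*Q + 20*w)*(795 + Q) = (795 + Q)*(915 - 23*Q + 20*w))
(-275784 + L(P(12), -1382)) + 1290821 = (-275784 + (727425 - 17370*(-1382) + 15900*12 - 1*(-1382)*(-20*12 + 23*(-1382)))) + 1290821 = (-275784 + (727425 + 24005340 + 190800 - 1*(-1382)*(-240 - 31786))) + 1290821 = (-275784 + (727425 + 24005340 + 190800 - 1*(-1382)*(-32026))) + 1290821 = (-275784 + (727425 + 24005340 + 190800 - 44259932)) + 1290821 = (-275784 - 19336367) + 1290821 = -19612151 + 1290821 = -18321330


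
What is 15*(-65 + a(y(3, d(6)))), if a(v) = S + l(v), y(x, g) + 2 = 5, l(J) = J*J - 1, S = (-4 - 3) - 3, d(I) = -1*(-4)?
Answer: -1005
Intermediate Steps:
d(I) = 4
S = -10 (S = -7 - 3 = -10)
l(J) = -1 + J² (l(J) = J² - 1 = -1 + J²)
y(x, g) = 3 (y(x, g) = -2 + 5 = 3)
a(v) = -11 + v² (a(v) = -10 + (-1 + v²) = -11 + v²)
15*(-65 + a(y(3, d(6)))) = 15*(-65 + (-11 + 3²)) = 15*(-65 + (-11 + 9)) = 15*(-65 - 2) = 15*(-67) = -1005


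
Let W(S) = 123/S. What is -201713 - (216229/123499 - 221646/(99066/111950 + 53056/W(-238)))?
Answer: -17607900194982738684306/87290154333171259 ≈ -2.0172e+5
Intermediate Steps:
-201713 - (216229/123499 - 221646/(99066/111950 + 53056/W(-238))) = -201713 - (216229/123499 - 221646/(99066/111950 + 53056/((123/(-238))))) = -201713 - (216229*(1/123499) - 221646/(99066*(1/111950) + 53056/((123*(-1/238))))) = -201713 - (216229/123499 - 221646/(49533/55975 + 53056/(-123/238))) = -201713 - (216229/123499 - 221646/(49533/55975 + 53056*(-238/123))) = -201713 - (216229/123499 - 221646/(49533/55975 - 12627328/123)) = -201713 - (216229/123499 - 221646/(-706808592241/6884925)) = -201713 - (216229/123499 - 221646*(-6884925/706808592241)) = -201713 - (216229/123499 + 1526016086550/706808592241) = -201713 - 1*341293975764517639/87290154333171259 = -201713 - 341293975764517639/87290154333171259 = -17607900194982738684306/87290154333171259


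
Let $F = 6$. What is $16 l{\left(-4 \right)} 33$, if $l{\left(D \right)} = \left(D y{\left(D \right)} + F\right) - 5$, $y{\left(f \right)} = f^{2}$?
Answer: $-33264$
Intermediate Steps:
$l{\left(D \right)} = 1 + D^{3}$ ($l{\left(D \right)} = \left(D D^{2} + 6\right) - 5 = \left(D^{3} + 6\right) - 5 = \left(6 + D^{3}\right) - 5 = 1 + D^{3}$)
$16 l{\left(-4 \right)} 33 = 16 \left(1 + \left(-4\right)^{3}\right) 33 = 16 \left(1 - 64\right) 33 = 16 \left(-63\right) 33 = \left(-1008\right) 33 = -33264$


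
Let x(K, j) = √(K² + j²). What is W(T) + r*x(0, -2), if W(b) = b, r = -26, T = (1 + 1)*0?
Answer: -52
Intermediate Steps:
T = 0 (T = 2*0 = 0)
W(T) + r*x(0, -2) = 0 - 26*√(0² + (-2)²) = 0 - 26*√(0 + 4) = 0 - 26*√4 = 0 - 26*2 = 0 - 52 = -52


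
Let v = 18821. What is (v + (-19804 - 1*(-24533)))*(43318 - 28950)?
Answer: 338366400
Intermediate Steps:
(v + (-19804 - 1*(-24533)))*(43318 - 28950) = (18821 + (-19804 - 1*(-24533)))*(43318 - 28950) = (18821 + (-19804 + 24533))*14368 = (18821 + 4729)*14368 = 23550*14368 = 338366400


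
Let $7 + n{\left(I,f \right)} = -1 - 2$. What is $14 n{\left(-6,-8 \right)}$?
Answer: $-140$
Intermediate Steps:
$n{\left(I,f \right)} = -10$ ($n{\left(I,f \right)} = -7 - 3 = -10$)
$14 n{\left(-6,-8 \right)} = 14 \left(-10\right) = -140$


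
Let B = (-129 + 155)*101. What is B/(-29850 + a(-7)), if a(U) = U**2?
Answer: -2626/29801 ≈ -0.088118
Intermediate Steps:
B = 2626 (B = 26*101 = 2626)
B/(-29850 + a(-7)) = 2626/(-29850 + (-7)**2) = 2626/(-29850 + 49) = 2626/(-29801) = 2626*(-1/29801) = -2626/29801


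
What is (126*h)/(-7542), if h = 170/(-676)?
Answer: 595/141622 ≈ 0.0042013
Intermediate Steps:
h = -85/338 (h = 170*(-1/676) = -85/338 ≈ -0.25148)
(126*h)/(-7542) = (126*(-85/338))/(-7542) = -5355/169*(-1/7542) = 595/141622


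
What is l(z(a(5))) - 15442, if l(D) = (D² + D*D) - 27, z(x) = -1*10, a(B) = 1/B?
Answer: -15269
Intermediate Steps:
z(x) = -10
l(D) = -27 + 2*D² (l(D) = (D² + D²) - 27 = 2*D² - 27 = -27 + 2*D²)
l(z(a(5))) - 15442 = (-27 + 2*(-10)²) - 15442 = (-27 + 2*100) - 15442 = (-27 + 200) - 15442 = 173 - 15442 = -15269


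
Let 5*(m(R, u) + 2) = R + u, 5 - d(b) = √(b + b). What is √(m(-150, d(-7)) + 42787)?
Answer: √(1068900 - 5*I*√14)/5 ≈ 206.78 - 0.0018095*I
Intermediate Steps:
d(b) = 5 - √2*√b (d(b) = 5 - √(b + b) = 5 - √(2*b) = 5 - √2*√b)
m(R, u) = -2 + R/5 + u/5 (m(R, u) = -2 + (R + u)/5 = -2 + (R/5 + u/5) = -2 + R/5 + u/5)
√(m(-150, d(-7)) + 42787) = √((-2 + (⅕)*(-150) + (5 - √2*√(-7))/5) + 42787) = √((-2 - 30 + (5 - √2*I*√7)/5) + 42787) = √((-2 - 30 + (5 - I*√14)/5) + 42787) = √((-2 - 30 + (1 - I*√14/5)) + 42787) = √((-31 - I*√14/5) + 42787) = √(42756 - I*√14/5)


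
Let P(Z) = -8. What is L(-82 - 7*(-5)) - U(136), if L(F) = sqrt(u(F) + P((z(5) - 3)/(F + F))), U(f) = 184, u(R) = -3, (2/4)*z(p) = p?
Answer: -184 + I*sqrt(11) ≈ -184.0 + 3.3166*I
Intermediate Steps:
z(p) = 2*p
L(F) = I*sqrt(11) (L(F) = sqrt(-3 - 8) = sqrt(-11) = I*sqrt(11))
L(-82 - 7*(-5)) - U(136) = I*sqrt(11) - 1*184 = I*sqrt(11) - 184 = -184 + I*sqrt(11)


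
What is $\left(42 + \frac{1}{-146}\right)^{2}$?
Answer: $\frac{37589161}{21316} \approx 1763.4$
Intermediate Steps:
$\left(42 + \frac{1}{-146}\right)^{2} = \left(42 - \frac{1}{146}\right)^{2} = \left(\frac{6131}{146}\right)^{2} = \frac{37589161}{21316}$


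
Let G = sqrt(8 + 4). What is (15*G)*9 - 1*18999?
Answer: -18999 + 270*sqrt(3) ≈ -18531.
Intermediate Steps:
G = 2*sqrt(3) (G = sqrt(12) = 2*sqrt(3) ≈ 3.4641)
(15*G)*9 - 1*18999 = (15*(2*sqrt(3)))*9 - 1*18999 = (30*sqrt(3))*9 - 18999 = 270*sqrt(3) - 18999 = -18999 + 270*sqrt(3)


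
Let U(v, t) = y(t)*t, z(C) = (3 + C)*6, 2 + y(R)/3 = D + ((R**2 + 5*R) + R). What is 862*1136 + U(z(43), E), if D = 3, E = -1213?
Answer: -5326851556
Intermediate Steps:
y(R) = 3 + 3*R**2 + 18*R (y(R) = -6 + 3*(3 + ((R**2 + 5*R) + R)) = -6 + 3*(3 + (R**2 + 6*R)) = -6 + 3*(3 + R**2 + 6*R) = -6 + (9 + 3*R**2 + 18*R) = 3 + 3*R**2 + 18*R)
z(C) = 18 + 6*C
U(v, t) = t*(3 + 3*t**2 + 18*t) (U(v, t) = (3 + 3*t**2 + 18*t)*t = t*(3 + 3*t**2 + 18*t))
862*1136 + U(z(43), E) = 862*1136 + 3*(-1213)*(1 + (-1213)**2 + 6*(-1213)) = 979232 + 3*(-1213)*(1 + 1471369 - 7278) = 979232 + 3*(-1213)*1464092 = 979232 - 5327830788 = -5326851556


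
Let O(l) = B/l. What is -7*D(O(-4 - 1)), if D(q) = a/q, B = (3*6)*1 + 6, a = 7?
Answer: 245/24 ≈ 10.208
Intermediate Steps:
B = 24 (B = 18*1 + 6 = 18 + 6 = 24)
O(l) = 24/l
D(q) = 7/q
-7*D(O(-4 - 1)) = -49/(24/(-4 - 1)) = -49/(24/(-5)) = -49/(24*(-⅕)) = -49/(-24/5) = -49*(-5)/24 = -7*(-35/24) = 245/24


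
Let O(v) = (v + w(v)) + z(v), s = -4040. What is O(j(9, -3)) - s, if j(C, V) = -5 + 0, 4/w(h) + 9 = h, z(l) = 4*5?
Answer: 28383/7 ≈ 4054.7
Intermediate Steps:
z(l) = 20
w(h) = 4/(-9 + h)
j(C, V) = -5
O(v) = 20 + v + 4/(-9 + v) (O(v) = (v + 4/(-9 + v)) + 20 = 20 + v + 4/(-9 + v))
O(j(9, -3)) - s = (4 + (-9 - 5)*(20 - 5))/(-9 - 5) - 1*(-4040) = (4 - 14*15)/(-14) + 4040 = -(4 - 210)/14 + 4040 = -1/14*(-206) + 4040 = 103/7 + 4040 = 28383/7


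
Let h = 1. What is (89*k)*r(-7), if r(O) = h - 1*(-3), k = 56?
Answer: 19936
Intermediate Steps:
r(O) = 4 (r(O) = 1 - 1*(-3) = 1 + 3 = 4)
(89*k)*r(-7) = (89*56)*4 = 4984*4 = 19936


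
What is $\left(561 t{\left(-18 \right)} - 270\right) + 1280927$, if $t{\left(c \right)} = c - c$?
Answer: $1280657$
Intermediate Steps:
$t{\left(c \right)} = 0$
$\left(561 t{\left(-18 \right)} - 270\right) + 1280927 = \left(561 \cdot 0 - 270\right) + 1280927 = \left(0 - 270\right) + 1280927 = -270 + 1280927 = 1280657$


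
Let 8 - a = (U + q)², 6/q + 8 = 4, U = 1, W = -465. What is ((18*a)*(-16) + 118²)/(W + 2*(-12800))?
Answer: -11692/26065 ≈ -0.44857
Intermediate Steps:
q = -3/2 (q = 6/(-8 + 4) = 6/(-4) = 6*(-¼) = -3/2 ≈ -1.5000)
a = 31/4 (a = 8 - (1 - 3/2)² = 8 - (-½)² = 8 - 1*¼ = 8 - ¼ = 31/4 ≈ 7.7500)
((18*a)*(-16) + 118²)/(W + 2*(-12800)) = ((18*(31/4))*(-16) + 118²)/(-465 + 2*(-12800)) = ((279/2)*(-16) + 13924)/(-465 - 25600) = (-2232 + 13924)/(-26065) = 11692*(-1/26065) = -11692/26065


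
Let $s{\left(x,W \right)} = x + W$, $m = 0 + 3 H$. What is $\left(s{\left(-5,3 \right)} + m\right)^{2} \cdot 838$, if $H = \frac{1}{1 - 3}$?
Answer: $\frac{20531}{2} \approx 10266.0$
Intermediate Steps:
$H = - \frac{1}{2}$ ($H = \frac{1}{-2} = - \frac{1}{2} \approx -0.5$)
$m = - \frac{3}{2}$ ($m = 0 + 3 \left(- \frac{1}{2}\right) = 0 - \frac{3}{2} = - \frac{3}{2} \approx -1.5$)
$s{\left(x,W \right)} = W + x$
$\left(s{\left(-5,3 \right)} + m\right)^{2} \cdot 838 = \left(\left(3 - 5\right) - \frac{3}{2}\right)^{2} \cdot 838 = \left(-2 - \frac{3}{2}\right)^{2} \cdot 838 = \left(- \frac{7}{2}\right)^{2} \cdot 838 = \frac{49}{4} \cdot 838 = \frac{20531}{2}$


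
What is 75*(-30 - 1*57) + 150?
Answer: -6375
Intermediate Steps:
75*(-30 - 1*57) + 150 = 75*(-30 - 57) + 150 = 75*(-87) + 150 = -6525 + 150 = -6375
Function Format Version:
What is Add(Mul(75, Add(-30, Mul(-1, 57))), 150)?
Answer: -6375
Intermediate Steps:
Add(Mul(75, Add(-30, Mul(-1, 57))), 150) = Add(Mul(75, Add(-30, -57)), 150) = Add(Mul(75, -87), 150) = Add(-6525, 150) = -6375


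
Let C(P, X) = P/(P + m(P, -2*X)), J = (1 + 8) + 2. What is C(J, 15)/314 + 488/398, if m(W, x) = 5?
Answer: 1228045/999776 ≈ 1.2283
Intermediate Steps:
J = 11 (J = 9 + 2 = 11)
C(P, X) = P/(5 + P) (C(P, X) = P/(P + 5) = P/(5 + P))
C(J, 15)/314 + 488/398 = (11/(5 + 11))/314 + 488/398 = (11/16)*(1/314) + 488*(1/398) = (11*(1/16))*(1/314) + 244/199 = (11/16)*(1/314) + 244/199 = 11/5024 + 244/199 = 1228045/999776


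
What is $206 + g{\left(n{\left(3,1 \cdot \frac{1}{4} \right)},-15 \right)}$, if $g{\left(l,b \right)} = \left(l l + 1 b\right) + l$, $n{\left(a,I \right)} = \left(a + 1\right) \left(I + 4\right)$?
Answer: $497$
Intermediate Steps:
$n{\left(a,I \right)} = \left(1 + a\right) \left(4 + I\right)$
$g{\left(l,b \right)} = b + l + l^{2}$ ($g{\left(l,b \right)} = \left(l^{2} + b\right) + l = \left(b + l^{2}\right) + l = b + l + l^{2}$)
$206 + g{\left(n{\left(3,1 \cdot \frac{1}{4} \right)},-15 \right)} = 206 + \left(-15 + \left(4 + 1 \cdot \frac{1}{4} + 4 \cdot 3 + 1 \cdot \frac{1}{4} \cdot 3\right) + \left(4 + 1 \cdot \frac{1}{4} + 4 \cdot 3 + 1 \cdot \frac{1}{4} \cdot 3\right)^{2}\right) = 206 + \left(-15 + \left(4 + 1 \cdot \frac{1}{4} + 12 + 1 \cdot \frac{1}{4} \cdot 3\right) + \left(4 + 1 \cdot \frac{1}{4} + 12 + 1 \cdot \frac{1}{4} \cdot 3\right)^{2}\right) = 206 + \left(-15 + \left(4 + \frac{1}{4} + 12 + \frac{1}{4} \cdot 3\right) + \left(4 + \frac{1}{4} + 12 + \frac{1}{4} \cdot 3\right)^{2}\right) = 206 + \left(-15 + \left(4 + \frac{1}{4} + 12 + \frac{3}{4}\right) + \left(4 + \frac{1}{4} + 12 + \frac{3}{4}\right)^{2}\right) = 206 + \left(-15 + 17 + 17^{2}\right) = 206 + \left(-15 + 17 + 289\right) = 206 + 291 = 497$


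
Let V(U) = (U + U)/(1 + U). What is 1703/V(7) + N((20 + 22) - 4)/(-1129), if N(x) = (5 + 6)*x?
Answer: 7687822/7903 ≈ 972.77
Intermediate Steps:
V(U) = 2*U/(1 + U) (V(U) = (2*U)/(1 + U) = 2*U/(1 + U))
N(x) = 11*x
1703/V(7) + N((20 + 22) - 4)/(-1129) = 1703/((2*7/(1 + 7))) + (11*((20 + 22) - 4))/(-1129) = 1703/((2*7/8)) + (11*(42 - 4))*(-1/1129) = 1703/((2*7*(1/8))) + (11*38)*(-1/1129) = 1703/(7/4) + 418*(-1/1129) = 1703*(4/7) - 418/1129 = 6812/7 - 418/1129 = 7687822/7903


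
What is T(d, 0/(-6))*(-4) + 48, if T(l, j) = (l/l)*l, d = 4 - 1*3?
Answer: 44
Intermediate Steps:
d = 1 (d = 4 - 3 = 1)
T(l, j) = l (T(l, j) = 1*l = l)
T(d, 0/(-6))*(-4) + 48 = 1*(-4) + 48 = -4 + 48 = 44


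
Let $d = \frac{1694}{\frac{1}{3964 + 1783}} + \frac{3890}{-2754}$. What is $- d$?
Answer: $- \frac{13405668641}{1377} \approx -9.7354 \cdot 10^{6}$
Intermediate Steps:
$d = \frac{13405668641}{1377}$ ($d = \frac{1694}{\frac{1}{5747}} + 3890 \left(- \frac{1}{2754}\right) = 1694 \frac{1}{\frac{1}{5747}} - \frac{1945}{1377} = 1694 \cdot 5747 - \frac{1945}{1377} = 9735418 - \frac{1945}{1377} = \frac{13405668641}{1377} \approx 9.7354 \cdot 10^{6}$)
$- d = \left(-1\right) \frac{13405668641}{1377} = - \frac{13405668641}{1377}$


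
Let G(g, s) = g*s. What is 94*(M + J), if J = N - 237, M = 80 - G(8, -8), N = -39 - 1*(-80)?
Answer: -4888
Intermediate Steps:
N = 41 (N = -39 + 80 = 41)
M = 144 (M = 80 - 8*(-8) = 80 - 1*(-64) = 80 + 64 = 144)
J = -196 (J = 41 - 237 = -196)
94*(M + J) = 94*(144 - 196) = 94*(-52) = -4888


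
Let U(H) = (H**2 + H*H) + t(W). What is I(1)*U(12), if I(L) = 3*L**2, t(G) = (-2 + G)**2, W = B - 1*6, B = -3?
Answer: 1227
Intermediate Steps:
W = -9 (W = -3 - 1*6 = -3 - 6 = -9)
U(H) = 121 + 2*H**2 (U(H) = (H**2 + H*H) + (-2 - 9)**2 = (H**2 + H**2) + (-11)**2 = 2*H**2 + 121 = 121 + 2*H**2)
I(1)*U(12) = (3*1**2)*(121 + 2*12**2) = (3*1)*(121 + 2*144) = 3*(121 + 288) = 3*409 = 1227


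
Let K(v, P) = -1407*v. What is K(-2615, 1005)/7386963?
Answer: 1226435/2462321 ≈ 0.49808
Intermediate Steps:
K(-2615, 1005)/7386963 = -1407*(-2615)/7386963 = 3679305*(1/7386963) = 1226435/2462321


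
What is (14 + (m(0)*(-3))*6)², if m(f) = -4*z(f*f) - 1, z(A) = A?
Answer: 1024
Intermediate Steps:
m(f) = -1 - 4*f² (m(f) = -4*f*f - 1 = -4*f² - 1 = -1 - 4*f²)
(14 + (m(0)*(-3))*6)² = (14 + ((-1 - 4*0²)*(-3))*6)² = (14 + ((-1 - 4*0)*(-3))*6)² = (14 + ((-1 + 0)*(-3))*6)² = (14 - 1*(-3)*6)² = (14 + 3*6)² = (14 + 18)² = 32² = 1024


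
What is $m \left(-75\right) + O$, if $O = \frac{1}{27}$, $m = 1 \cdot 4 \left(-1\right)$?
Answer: $\frac{8101}{27} \approx 300.04$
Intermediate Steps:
$m = -4$ ($m = 1 \left(-4\right) = -4$)
$O = \frac{1}{27} \approx 0.037037$
$m \left(-75\right) + O = \left(-4\right) \left(-75\right) + \frac{1}{27} = 300 + \frac{1}{27} = \frac{8101}{27}$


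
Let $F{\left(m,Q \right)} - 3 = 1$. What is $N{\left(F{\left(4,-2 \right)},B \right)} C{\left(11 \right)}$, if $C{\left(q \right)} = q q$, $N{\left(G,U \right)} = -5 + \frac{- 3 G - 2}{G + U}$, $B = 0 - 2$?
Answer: $-1452$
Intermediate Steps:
$F{\left(m,Q \right)} = 4$ ($F{\left(m,Q \right)} = 3 + 1 = 4$)
$B = -2$ ($B = 0 - 2 = -2$)
$N{\left(G,U \right)} = -5 + \frac{-2 - 3 G}{G + U}$
$C{\left(q \right)} = q^{2}$
$N{\left(F{\left(4,-2 \right)},B \right)} C{\left(11 \right)} = \frac{-2 - 32 - -10}{4 - 2} \cdot 11^{2} = \frac{-2 - 32 + 10}{2} \cdot 121 = \frac{1}{2} \left(-24\right) 121 = \left(-12\right) 121 = -1452$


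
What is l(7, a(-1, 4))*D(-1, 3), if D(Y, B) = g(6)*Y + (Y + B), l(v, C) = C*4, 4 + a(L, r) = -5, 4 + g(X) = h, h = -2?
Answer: -288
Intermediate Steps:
g(X) = -6 (g(X) = -4 - 2 = -6)
a(L, r) = -9 (a(L, r) = -4 - 5 = -9)
l(v, C) = 4*C
D(Y, B) = B - 5*Y (D(Y, B) = -6*Y + (Y + B) = -6*Y + (B + Y) = B - 5*Y)
l(7, a(-1, 4))*D(-1, 3) = (4*(-9))*(3 - 5*(-1)) = -36*(3 + 5) = -36*8 = -288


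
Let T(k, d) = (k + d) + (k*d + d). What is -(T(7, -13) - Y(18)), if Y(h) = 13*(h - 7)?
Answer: 253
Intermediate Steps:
T(k, d) = k + 2*d + d*k (T(k, d) = (d + k) + (d*k + d) = (d + k) + (d + d*k) = k + 2*d + d*k)
Y(h) = -91 + 13*h (Y(h) = 13*(-7 + h) = -91 + 13*h)
-(T(7, -13) - Y(18)) = -((7 + 2*(-13) - 13*7) - (-91 + 13*18)) = -((7 - 26 - 91) - (-91 + 234)) = -(-110 - 1*143) = -(-110 - 143) = -1*(-253) = 253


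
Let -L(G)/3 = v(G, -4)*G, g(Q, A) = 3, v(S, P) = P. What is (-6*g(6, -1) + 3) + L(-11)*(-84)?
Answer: 11073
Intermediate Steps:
L(G) = 12*G (L(G) = -(-12)*G = 12*G)
(-6*g(6, -1) + 3) + L(-11)*(-84) = (-6*3 + 3) + (12*(-11))*(-84) = (-18 + 3) - 132*(-84) = -15 + 11088 = 11073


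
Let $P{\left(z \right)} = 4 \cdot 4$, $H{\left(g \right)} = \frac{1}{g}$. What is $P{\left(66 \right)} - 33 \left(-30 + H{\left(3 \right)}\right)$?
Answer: $995$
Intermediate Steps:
$P{\left(z \right)} = 16$
$P{\left(66 \right)} - 33 \left(-30 + H{\left(3 \right)}\right) = 16 - 33 \left(-30 + \frac{1}{3}\right) = 16 - 33 \left(- \frac{89}{3}\right) = 16 - -979 = 16 + 979 = 995$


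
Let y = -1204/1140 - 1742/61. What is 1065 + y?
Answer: 18000194/17385 ≈ 1035.4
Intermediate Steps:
y = -514831/17385 (y = -1204*1/1140 - 1742*1/61 = -301/285 - 1742/61 = -514831/17385 ≈ -29.614)
1065 + y = 1065 - 514831/17385 = 18000194/17385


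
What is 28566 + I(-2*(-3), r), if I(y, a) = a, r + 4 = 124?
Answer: 28686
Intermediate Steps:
r = 120 (r = -4 + 124 = 120)
28566 + I(-2*(-3), r) = 28566 + 120 = 28686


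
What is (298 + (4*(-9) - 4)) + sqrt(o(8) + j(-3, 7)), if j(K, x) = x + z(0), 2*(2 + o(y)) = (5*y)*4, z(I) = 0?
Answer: 258 + sqrt(85) ≈ 267.22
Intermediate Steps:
o(y) = -2 + 10*y (o(y) = -2 + ((5*y)*4)/2 = -2 + (20*y)/2 = -2 + 10*y)
j(K, x) = x (j(K, x) = x + 0 = x)
(298 + (4*(-9) - 4)) + sqrt(o(8) + j(-3, 7)) = (298 + (4*(-9) - 4)) + sqrt((-2 + 10*8) + 7) = (298 + (-36 - 4)) + sqrt((-2 + 80) + 7) = (298 - 40) + sqrt(78 + 7) = 258 + sqrt(85)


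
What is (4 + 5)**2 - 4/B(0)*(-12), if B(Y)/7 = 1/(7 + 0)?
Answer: 129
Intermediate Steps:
B(Y) = 1 (B(Y) = 7/(7 + 0) = 7/7 = 7*(1/7) = 1)
(4 + 5)**2 - 4/B(0)*(-12) = (4 + 5)**2 - 4/1*(-12) = 9**2 - 4*1*(-12) = 81 - 4*(-12) = 81 + 48 = 129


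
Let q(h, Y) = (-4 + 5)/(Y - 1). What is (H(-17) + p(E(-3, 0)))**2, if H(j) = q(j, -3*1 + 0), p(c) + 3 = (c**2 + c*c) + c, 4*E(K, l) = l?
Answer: 169/16 ≈ 10.563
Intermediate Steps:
E(K, l) = l/4
p(c) = -3 + c + 2*c**2 (p(c) = -3 + ((c**2 + c*c) + c) = -3 + ((c**2 + c**2) + c) = -3 + (2*c**2 + c) = -3 + (c + 2*c**2) = -3 + c + 2*c**2)
q(h, Y) = 1/(-1 + Y)
H(j) = -1/4 (H(j) = 1/(-1 + (-3*1 + 0)) = 1/(-1 + (-3 + 0)) = 1/(-1 - 3) = 1/(-4) = -1/4)
(H(-17) + p(E(-3, 0)))**2 = (-1/4 + (-3 + (1/4)*0 + 2*((1/4)*0)**2))**2 = (-1/4 + (-3 + 0 + 2*0**2))**2 = (-1/4 + (-3 + 0 + 2*0))**2 = (-1/4 + (-3 + 0 + 0))**2 = (-1/4 - 3)**2 = (-13/4)**2 = 169/16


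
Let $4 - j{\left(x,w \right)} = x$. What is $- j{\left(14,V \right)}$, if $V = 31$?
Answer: $10$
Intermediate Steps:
$j{\left(x,w \right)} = 4 - x$
$- j{\left(14,V \right)} = - (4 - 14) = \left(-1\right) \left(-10\right) = 10$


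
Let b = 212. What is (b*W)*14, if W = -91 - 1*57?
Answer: -439264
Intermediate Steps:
W = -148 (W = -91 - 57 = -148)
(b*W)*14 = (212*(-148))*14 = -31376*14 = -439264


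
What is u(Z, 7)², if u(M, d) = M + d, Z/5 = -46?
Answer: 49729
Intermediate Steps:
Z = -230 (Z = 5*(-46) = -230)
u(Z, 7)² = (-230 + 7)² = (-223)² = 49729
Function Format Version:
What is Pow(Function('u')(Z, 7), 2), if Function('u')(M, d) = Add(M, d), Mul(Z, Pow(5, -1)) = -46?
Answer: 49729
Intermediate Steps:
Z = -230 (Z = Mul(5, -46) = -230)
Pow(Function('u')(Z, 7), 2) = Pow(Add(-230, 7), 2) = Pow(-223, 2) = 49729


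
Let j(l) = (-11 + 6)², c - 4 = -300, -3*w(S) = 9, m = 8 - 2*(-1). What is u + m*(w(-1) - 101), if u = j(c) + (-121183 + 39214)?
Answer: -82984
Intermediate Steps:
m = 10 (m = 8 + 2 = 10)
w(S) = -3 (w(S) = -⅓*9 = -3)
c = -296 (c = 4 - 300 = -296)
j(l) = 25 (j(l) = (-5)² = 25)
u = -81944 (u = 25 + (-121183 + 39214) = 25 - 81969 = -81944)
u + m*(w(-1) - 101) = -81944 + 10*(-3 - 101) = -81944 + 10*(-104) = -81944 - 1040 = -82984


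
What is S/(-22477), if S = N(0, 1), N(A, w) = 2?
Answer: -2/22477 ≈ -8.8980e-5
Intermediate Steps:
S = 2
S/(-22477) = 2/(-22477) = 2*(-1/22477) = -2/22477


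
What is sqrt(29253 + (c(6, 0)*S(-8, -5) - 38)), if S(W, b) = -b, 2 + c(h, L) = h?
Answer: sqrt(29235) ≈ 170.98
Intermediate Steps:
c(h, L) = -2 + h
sqrt(29253 + (c(6, 0)*S(-8, -5) - 38)) = sqrt(29253 + ((-2 + 6)*(-1*(-5)) - 38)) = sqrt(29253 + (4*5 - 38)) = sqrt(29253 + (20 - 38)) = sqrt(29253 - 18) = sqrt(29235)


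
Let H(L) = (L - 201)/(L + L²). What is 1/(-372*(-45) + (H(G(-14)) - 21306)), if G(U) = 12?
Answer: -52/237495 ≈ -0.00021895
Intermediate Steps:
H(L) = (-201 + L)/(L + L²)
1/(-372*(-45) + (H(G(-14)) - 21306)) = 1/(-372*(-45) + ((-201 + 12)/(12*(1 + 12)) - 21306)) = 1/(16740 + ((1/12)*(-189)/13 - 21306)) = 1/(16740 + ((1/12)*(1/13)*(-189) - 21306)) = 1/(16740 + (-63/52 - 21306)) = 1/(16740 - 1107975/52) = 1/(-237495/52) = -52/237495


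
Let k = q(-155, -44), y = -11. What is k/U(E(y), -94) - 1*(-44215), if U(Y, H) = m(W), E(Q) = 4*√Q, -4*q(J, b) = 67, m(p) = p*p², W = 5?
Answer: 22107433/500 ≈ 44215.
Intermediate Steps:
m(p) = p³
q(J, b) = -67/4 (q(J, b) = -¼*67 = -67/4)
U(Y, H) = 125 (U(Y, H) = 5³ = 125)
k = -67/4 ≈ -16.750
k/U(E(y), -94) - 1*(-44215) = -67/4/125 - 1*(-44215) = -67/4*1/125 + 44215 = -67/500 + 44215 = 22107433/500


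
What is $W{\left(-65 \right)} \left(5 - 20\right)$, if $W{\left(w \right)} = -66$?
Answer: $990$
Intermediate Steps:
$W{\left(-65 \right)} \left(5 - 20\right) = - 66 \left(5 - 20\right) = \left(-66\right) \left(-15\right) = 990$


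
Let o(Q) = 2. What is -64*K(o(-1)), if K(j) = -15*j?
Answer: 1920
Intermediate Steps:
-64*K(o(-1)) = -(-960)*2 = -64*(-30) = 1920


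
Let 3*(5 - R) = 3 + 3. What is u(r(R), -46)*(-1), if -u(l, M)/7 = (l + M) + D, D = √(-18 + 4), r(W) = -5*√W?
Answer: -322 - 35*√3 + 7*I*√14 ≈ -382.62 + 26.192*I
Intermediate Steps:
R = 3 (R = 5 - (3 + 3)/3 = 5 - ⅓*6 = 5 - 2 = 3)
D = I*√14 (D = √(-14) = I*√14 ≈ 3.7417*I)
u(l, M) = -7*M - 7*l - 7*I*√14 (u(l, M) = -7*((l + M) + I*√14) = -7*((M + l) + I*√14) = -7*(M + l + I*√14) = -7*M - 7*l - 7*I*√14)
u(r(R), -46)*(-1) = (-7*(-46) - (-35)*√3 - 7*I*√14)*(-1) = (322 + 35*√3 - 7*I*√14)*(-1) = -322 - 35*√3 + 7*I*√14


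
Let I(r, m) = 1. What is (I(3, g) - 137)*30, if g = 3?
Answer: -4080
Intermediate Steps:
(I(3, g) - 137)*30 = (1 - 137)*30 = -136*30 = -4080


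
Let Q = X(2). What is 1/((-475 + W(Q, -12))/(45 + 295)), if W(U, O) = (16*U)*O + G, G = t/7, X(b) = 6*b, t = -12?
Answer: -28/229 ≈ -0.12227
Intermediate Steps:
Q = 12 (Q = 6*2 = 12)
G = -12/7 ≈ -1.7143
W(U, O) = -12/7 + 16*O*U (W(U, O) = (16*U)*O - 12/7 = 16*O*U - 12/7 = -12/7 + 16*O*U)
1/((-475 + W(Q, -12))/(45 + 295)) = 1/((-475 + (-12/7 + 16*(-12)*12))/(45 + 295)) = 1/((-475 + (-12/7 - 2304))/340) = 1/((-475 - 16140/7)*(1/340)) = 1/(-19465/7*1/340) = 1/(-229/28) = -28/229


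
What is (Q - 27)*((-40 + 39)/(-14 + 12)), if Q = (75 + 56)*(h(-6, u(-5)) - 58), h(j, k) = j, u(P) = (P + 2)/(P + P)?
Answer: -8411/2 ≈ -4205.5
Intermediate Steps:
u(P) = (2 + P)/(2*P) (u(P) = (2 + P)/((2*P)) = (2 + P)*(1/(2*P)) = (2 + P)/(2*P))
Q = -8384 (Q = (75 + 56)*(-6 - 58) = 131*(-64) = -8384)
(Q - 27)*((-40 + 39)/(-14 + 12)) = (-8384 - 27)*((-40 + 39)/(-14 + 12)) = -(-8411)/(-2) = -(-8411)*(-1)/2 = -8411*½ = -8411/2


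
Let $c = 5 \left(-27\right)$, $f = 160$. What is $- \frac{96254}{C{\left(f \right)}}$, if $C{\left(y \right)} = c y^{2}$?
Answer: $\frac{48127}{1728000} \approx 0.027851$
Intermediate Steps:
$c = -135$
$C{\left(y \right)} = - 135 y^{2}$
$- \frac{96254}{C{\left(f \right)}} = - \frac{96254}{\left(-135\right) 160^{2}} = - \frac{96254}{\left(-135\right) 25600} = - \frac{96254}{-3456000} = \left(-96254\right) \left(- \frac{1}{3456000}\right) = \frac{48127}{1728000}$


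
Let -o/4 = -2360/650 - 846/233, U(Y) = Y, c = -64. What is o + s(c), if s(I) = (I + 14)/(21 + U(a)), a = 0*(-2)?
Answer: 8480902/318045 ≈ 26.666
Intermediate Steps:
a = 0
o = 439912/15145 (o = -4*(-2360/650 - 846/233) = -4*(-2360*1/650 - 846*1/233) = -4*(-236/65 - 846/233) = -4*(-109978/15145) = 439912/15145 ≈ 29.047)
s(I) = ⅔ + I/21 (s(I) = (I + 14)/(21 + 0) = (14 + I)/21 = (14 + I)*(1/21) = ⅔ + I/21)
o + s(c) = 439912/15145 + (⅔ + (1/21)*(-64)) = 439912/15145 + (⅔ - 64/21) = 439912/15145 - 50/21 = 8480902/318045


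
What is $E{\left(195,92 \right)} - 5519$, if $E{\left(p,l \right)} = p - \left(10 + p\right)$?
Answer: $-5529$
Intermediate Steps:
$E{\left(p,l \right)} = -10$
$E{\left(195,92 \right)} - 5519 = -10 - 5519 = -5529$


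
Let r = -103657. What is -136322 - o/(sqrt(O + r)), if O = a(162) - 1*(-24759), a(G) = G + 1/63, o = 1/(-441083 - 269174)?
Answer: -136322 - 3*I*sqrt(34722569)/3523135384319 ≈ -1.3632e+5 - 5.0176e-9*I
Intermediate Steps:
o = -1/710257 (o = 1/(-710257) = -1/710257 ≈ -1.4079e-6)
a(G) = 1/63 + G (a(G) = G + 1/63 = 1/63 + G)
O = 1570024/63 (O = (1/63 + 162) - 1*(-24759) = 10207/63 + 24759 = 1570024/63 ≈ 24921.)
-136322 - o/(sqrt(O + r)) = -136322 - (-1)/(710257*(sqrt(1570024/63 - 103657))) = -136322 - (-1)/(710257*(sqrt(-4960367/63))) = -136322 - (-1)/(710257*(I*sqrt(34722569)/21)) = -136322 - (-1)*(-3*I*sqrt(34722569)/4960367)/710257 = -136322 - 3*I*sqrt(34722569)/3523135384319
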